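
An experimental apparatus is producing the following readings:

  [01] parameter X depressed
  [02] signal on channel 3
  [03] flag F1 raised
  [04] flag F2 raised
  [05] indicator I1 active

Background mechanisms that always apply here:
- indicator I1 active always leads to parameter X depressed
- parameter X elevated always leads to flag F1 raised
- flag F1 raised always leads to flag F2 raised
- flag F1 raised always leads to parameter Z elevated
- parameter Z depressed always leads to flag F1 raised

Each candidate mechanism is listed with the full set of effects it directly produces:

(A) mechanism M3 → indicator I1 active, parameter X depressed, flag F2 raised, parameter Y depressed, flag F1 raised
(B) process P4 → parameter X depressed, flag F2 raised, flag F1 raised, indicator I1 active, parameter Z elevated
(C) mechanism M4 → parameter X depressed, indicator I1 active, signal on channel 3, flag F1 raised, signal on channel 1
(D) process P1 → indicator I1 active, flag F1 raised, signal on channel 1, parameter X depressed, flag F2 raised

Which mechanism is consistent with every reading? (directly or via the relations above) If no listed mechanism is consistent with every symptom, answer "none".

For each candidate, compare predicted effects to what was observed:
(A) mechanism M3 — does not account for signal on channel 3
(B) process P4 — parameter X depressed +; signal on channel 3 -; flag F1 raised +; flag F2 raised +; indicator I1 active +
(C) mechanism M4 — parameter X depressed +; signal on channel 3 +; flag F1 raised +; flag F2 raised + (via flag F1 raised → flag F2 raised); indicator I1 active +
(D) process P1 — does not account for signal on channel 3
(C) alone accounts for all the evidence.

C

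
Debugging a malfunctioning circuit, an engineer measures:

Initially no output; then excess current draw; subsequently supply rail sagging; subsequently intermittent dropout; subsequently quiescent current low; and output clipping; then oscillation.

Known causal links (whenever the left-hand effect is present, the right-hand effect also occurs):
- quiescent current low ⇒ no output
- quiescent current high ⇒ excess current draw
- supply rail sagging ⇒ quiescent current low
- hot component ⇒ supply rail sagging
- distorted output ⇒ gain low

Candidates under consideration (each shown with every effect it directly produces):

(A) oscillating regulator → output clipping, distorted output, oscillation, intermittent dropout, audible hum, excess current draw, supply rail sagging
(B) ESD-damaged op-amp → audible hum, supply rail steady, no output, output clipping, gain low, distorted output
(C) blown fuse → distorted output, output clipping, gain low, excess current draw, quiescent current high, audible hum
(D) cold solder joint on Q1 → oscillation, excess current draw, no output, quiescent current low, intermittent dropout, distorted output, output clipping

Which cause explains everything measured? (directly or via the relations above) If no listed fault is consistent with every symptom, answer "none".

Testing each hypothesis:
(A) oscillating regulator — accounts for every observation (no output via supply rail sagging → quiescent current low → no output)
(B) ESD-damaged op-amp — fails on excess current draw, supply rail sagging, intermittent dropout, quiescent current low, oscillation (predicts supply rail steady, not supply rail sagging)
(C) blown fuse — no output -; excess current draw +; supply rail sagging -; intermittent dropout -; quiescent current low -; output clipping +; oscillation -
(D) cold solder joint on Q1 — does not account for supply rail sagging
(A) is the only candidate with no mismatches.

A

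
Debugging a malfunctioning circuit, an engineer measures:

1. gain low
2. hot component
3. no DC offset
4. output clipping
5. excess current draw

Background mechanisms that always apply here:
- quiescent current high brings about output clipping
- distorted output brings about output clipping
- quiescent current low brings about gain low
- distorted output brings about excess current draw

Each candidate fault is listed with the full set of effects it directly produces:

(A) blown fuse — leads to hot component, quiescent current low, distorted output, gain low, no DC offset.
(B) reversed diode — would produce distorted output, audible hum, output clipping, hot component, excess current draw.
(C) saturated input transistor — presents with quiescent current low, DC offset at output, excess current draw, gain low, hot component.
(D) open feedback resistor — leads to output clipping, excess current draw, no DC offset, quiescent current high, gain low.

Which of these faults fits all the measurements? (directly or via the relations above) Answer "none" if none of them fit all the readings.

Per-candidate check:
(A) blown fuse — accounts for every observation (output clipping via distorted output → output clipping)
(B) reversed diode — gain low NO; hot component yes; no DC offset NO; output clipping yes; excess current draw yes
(C) saturated input transistor — fails on no DC offset, output clipping (predicts DC offset at output, not no DC offset)
(D) open feedback resistor — does not account for hot component
Only (A) is consistent with every observation.

A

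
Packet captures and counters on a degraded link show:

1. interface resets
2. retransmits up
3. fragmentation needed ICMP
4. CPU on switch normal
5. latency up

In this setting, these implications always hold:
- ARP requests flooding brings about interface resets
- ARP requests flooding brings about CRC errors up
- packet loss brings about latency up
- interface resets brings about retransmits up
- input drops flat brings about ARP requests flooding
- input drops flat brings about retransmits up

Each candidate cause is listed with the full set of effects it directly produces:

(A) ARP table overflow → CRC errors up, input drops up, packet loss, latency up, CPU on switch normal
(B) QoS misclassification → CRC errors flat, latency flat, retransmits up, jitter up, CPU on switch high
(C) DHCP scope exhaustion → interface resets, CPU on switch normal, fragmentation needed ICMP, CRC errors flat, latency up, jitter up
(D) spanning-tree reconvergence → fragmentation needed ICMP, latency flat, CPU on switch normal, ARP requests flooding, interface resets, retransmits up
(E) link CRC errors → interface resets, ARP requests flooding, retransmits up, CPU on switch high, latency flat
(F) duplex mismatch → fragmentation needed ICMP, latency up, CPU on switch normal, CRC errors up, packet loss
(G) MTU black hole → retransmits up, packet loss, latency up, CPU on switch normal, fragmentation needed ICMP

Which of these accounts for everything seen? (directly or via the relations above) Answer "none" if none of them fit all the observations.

C

Per-candidate check:
(A) ARP table overflow — interface resets miss; retransmits up miss; fragmentation needed ICMP miss; CPU on switch normal match; latency up match
(B) QoS misclassification — interface resets miss; retransmits up match; fragmentation needed ICMP miss; CPU on switch normal miss; latency up miss
(C) DHCP scope exhaustion — accounts for every observation (retransmits up by interface resets → retransmits up)
(D) spanning-tree reconvergence — interface resets match; retransmits up match; fragmentation needed ICMP match; CPU on switch normal match; latency up miss
(E) link CRC errors — fails on fragmentation needed ICMP, CPU on switch normal, latency up (predicts CPU on switch high, not CPU on switch normal; predicts latency flat, not latency up)
(F) duplex mismatch — does not account for interface resets, retransmits up
(G) MTU black hole — interface resets miss; retransmits up match; fragmentation needed ICMP match; CPU on switch normal match; latency up match
(C) alone accounts for all the evidence.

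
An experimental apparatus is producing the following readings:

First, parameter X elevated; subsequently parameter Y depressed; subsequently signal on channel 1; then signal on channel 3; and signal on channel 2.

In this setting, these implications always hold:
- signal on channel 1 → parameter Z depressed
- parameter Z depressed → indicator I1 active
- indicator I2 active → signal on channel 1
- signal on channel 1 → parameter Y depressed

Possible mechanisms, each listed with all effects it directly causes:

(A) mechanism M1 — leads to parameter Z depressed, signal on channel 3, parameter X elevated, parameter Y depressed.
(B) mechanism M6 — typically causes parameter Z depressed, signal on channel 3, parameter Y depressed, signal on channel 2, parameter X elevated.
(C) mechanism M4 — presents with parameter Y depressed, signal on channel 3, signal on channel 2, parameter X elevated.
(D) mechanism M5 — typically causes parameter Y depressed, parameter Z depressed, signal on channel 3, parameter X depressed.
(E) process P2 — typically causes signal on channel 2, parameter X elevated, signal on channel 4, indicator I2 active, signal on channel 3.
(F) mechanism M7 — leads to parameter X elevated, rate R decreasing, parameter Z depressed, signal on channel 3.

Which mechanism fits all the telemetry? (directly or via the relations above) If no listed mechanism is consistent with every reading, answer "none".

E

For each candidate, compare predicted effects to what was observed:
(A) mechanism M1 — parameter X elevated ✓; parameter Y depressed ✓; signal on channel 1 ✗; signal on channel 3 ✓; signal on channel 2 ✗
(B) mechanism M6 — does not account for signal on channel 1
(C) mechanism M4 — does not account for signal on channel 1
(D) mechanism M5 — fails on parameter X elevated, signal on channel 1, signal on channel 2 (predicts parameter X depressed, not parameter X elevated)
(E) process P2 — accounts for every observation (parameter Y depressed via indicator I2 active → signal on channel 1 → parameter Y depressed)
(F) mechanism M7 — parameter X elevated ✓; parameter Y depressed ✗; signal on channel 1 ✗; signal on channel 3 ✓; signal on channel 2 ✗
(E) is the only candidate with no mismatches.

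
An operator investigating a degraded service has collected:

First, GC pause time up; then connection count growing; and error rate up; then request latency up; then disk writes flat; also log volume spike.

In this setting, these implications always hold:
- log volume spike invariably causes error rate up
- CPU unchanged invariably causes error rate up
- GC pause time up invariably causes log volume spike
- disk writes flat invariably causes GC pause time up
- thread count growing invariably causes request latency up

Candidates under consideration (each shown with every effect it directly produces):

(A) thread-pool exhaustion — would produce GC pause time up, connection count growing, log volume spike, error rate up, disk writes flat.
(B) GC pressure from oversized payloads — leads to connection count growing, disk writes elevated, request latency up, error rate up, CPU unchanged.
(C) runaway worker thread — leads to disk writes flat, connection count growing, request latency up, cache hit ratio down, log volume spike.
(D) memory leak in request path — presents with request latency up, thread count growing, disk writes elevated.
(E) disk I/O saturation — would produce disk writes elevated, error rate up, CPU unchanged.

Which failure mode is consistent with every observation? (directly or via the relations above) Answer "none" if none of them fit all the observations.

Testing each hypothesis:
(A) thread-pool exhaustion — GC pause time up match; connection count growing match; error rate up match; request latency up miss; disk writes flat match; log volume spike match
(B) GC pressure from oversized payloads — fails on GC pause time up, disk writes flat, log volume spike (predicts disk writes elevated, not disk writes flat)
(C) runaway worker thread — GC pause time up match (by disk writes flat → GC pause time up); connection count growing match; error rate up match (by log volume spike → error rate up); request latency up match; disk writes flat match; log volume spike match
(D) memory leak in request path — GC pause time up miss; connection count growing miss; error rate up miss; request latency up match; disk writes flat miss; log volume spike miss
(E) disk I/O saturation — GC pause time up miss; connection count growing miss; error rate up match; request latency up miss; disk writes flat miss; log volume spike miss
(C) is the only candidate with no mismatches.

C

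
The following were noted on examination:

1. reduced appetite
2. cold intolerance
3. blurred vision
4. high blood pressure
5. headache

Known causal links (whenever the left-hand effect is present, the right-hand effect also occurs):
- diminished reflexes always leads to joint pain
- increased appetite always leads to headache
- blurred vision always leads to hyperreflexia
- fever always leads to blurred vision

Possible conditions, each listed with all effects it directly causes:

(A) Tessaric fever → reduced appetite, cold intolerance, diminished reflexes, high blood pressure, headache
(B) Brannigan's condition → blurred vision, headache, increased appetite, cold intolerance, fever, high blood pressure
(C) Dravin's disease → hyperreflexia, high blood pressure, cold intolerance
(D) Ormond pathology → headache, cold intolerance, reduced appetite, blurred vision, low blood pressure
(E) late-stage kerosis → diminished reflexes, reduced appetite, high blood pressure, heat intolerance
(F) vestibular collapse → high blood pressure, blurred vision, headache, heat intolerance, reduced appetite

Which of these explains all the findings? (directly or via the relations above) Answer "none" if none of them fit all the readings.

none

Per-candidate check:
(A) Tessaric fever — does not account for blurred vision
(B) Brannigan's condition — fails on reduced appetite (predicts increased appetite, not reduced appetite)
(C) Dravin's disease — reduced appetite ✗; cold intolerance ✓; blurred vision ✗; high blood pressure ✓; headache ✗
(D) Ormond pathology — reduced appetite ✓; cold intolerance ✓; blurred vision ✓; high blood pressure ✗; headache ✓
(E) late-stage kerosis — fails on cold intolerance, blurred vision, headache (predicts heat intolerance, not cold intolerance)
(F) vestibular collapse — fails on cold intolerance (predicts heat intolerance, not cold intolerance)
None of the listed candidates fits everything.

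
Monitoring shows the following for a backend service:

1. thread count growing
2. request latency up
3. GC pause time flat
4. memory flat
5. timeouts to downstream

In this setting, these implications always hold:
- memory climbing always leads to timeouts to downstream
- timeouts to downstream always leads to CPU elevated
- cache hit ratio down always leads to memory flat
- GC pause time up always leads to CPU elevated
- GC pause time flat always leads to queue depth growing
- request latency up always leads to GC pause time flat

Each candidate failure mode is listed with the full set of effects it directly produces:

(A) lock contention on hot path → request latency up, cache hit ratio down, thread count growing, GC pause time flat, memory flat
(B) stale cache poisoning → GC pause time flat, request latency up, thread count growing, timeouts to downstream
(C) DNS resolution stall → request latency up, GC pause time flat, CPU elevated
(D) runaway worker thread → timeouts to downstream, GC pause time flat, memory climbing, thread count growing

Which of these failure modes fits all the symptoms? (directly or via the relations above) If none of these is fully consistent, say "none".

Testing each hypothesis:
(A) lock contention on hot path — thread count growing yes; request latency up yes; GC pause time flat yes; memory flat yes; timeouts to downstream NO
(B) stale cache poisoning — does not account for memory flat
(C) DNS resolution stall — thread count growing NO; request latency up yes; GC pause time flat yes; memory flat NO; timeouts to downstream NO
(D) runaway worker thread — fails on request latency up, memory flat (predicts memory climbing, not memory flat)
No candidate is consistent with all observations.

none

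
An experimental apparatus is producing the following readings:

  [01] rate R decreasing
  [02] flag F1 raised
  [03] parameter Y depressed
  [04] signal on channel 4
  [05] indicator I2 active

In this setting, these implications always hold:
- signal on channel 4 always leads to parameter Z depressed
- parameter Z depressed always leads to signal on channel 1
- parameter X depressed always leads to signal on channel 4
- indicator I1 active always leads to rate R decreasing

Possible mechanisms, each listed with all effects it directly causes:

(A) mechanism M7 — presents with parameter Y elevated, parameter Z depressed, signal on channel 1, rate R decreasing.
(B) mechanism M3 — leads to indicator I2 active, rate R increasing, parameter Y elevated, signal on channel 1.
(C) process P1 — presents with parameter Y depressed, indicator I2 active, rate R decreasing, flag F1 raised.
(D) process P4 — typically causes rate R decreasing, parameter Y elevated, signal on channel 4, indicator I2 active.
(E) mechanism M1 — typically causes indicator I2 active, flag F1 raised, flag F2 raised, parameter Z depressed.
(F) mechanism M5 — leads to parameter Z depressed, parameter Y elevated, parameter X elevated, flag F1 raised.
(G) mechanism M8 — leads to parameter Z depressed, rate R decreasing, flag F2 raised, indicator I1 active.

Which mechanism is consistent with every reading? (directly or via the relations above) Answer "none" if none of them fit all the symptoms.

Per-candidate check:
(A) mechanism M7 — rate R decreasing yes; flag F1 raised NO; parameter Y depressed NO; signal on channel 4 NO; indicator I2 active NO
(B) mechanism M3 — fails on rate R decreasing, flag F1 raised, parameter Y depressed, signal on channel 4 (predicts rate R increasing, not rate R decreasing; predicts parameter Y elevated, not parameter Y depressed)
(C) process P1 — does not account for signal on channel 4
(D) process P4 — fails on flag F1 raised, parameter Y depressed (predicts parameter Y elevated, not parameter Y depressed)
(E) mechanism M1 — rate R decreasing NO; flag F1 raised yes; parameter Y depressed NO; signal on channel 4 NO; indicator I2 active yes
(F) mechanism M5 — fails on rate R decreasing, parameter Y depressed, signal on channel 4, indicator I2 active (predicts parameter Y elevated, not parameter Y depressed)
(G) mechanism M8 — does not account for flag F1 raised, parameter Y depressed, signal on channel 4, indicator I2 active
None of the listed candidates fits everything.

none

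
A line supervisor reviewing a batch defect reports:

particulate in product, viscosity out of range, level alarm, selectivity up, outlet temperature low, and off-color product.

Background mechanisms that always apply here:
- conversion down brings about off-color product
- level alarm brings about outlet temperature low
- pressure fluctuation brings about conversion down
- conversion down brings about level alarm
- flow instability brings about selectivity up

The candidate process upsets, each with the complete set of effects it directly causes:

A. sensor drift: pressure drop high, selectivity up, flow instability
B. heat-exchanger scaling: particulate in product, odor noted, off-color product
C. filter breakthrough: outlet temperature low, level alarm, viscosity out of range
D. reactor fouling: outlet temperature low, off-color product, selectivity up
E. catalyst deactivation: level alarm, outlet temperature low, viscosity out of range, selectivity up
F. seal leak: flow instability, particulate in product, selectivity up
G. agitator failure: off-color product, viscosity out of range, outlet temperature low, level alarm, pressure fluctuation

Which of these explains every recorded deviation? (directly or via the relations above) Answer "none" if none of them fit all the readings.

none

Testing each hypothesis:
(A) sensor drift — particulate in product -; viscosity out of range -; level alarm -; selectivity up +; outlet temperature low -; off-color product -
(B) heat-exchanger scaling — particulate in product +; viscosity out of range -; level alarm -; selectivity up -; outlet temperature low -; off-color product +
(C) filter breakthrough — does not account for particulate in product, selectivity up, off-color product
(D) reactor fouling — does not account for particulate in product, viscosity out of range, level alarm
(E) catalyst deactivation — does not account for particulate in product, off-color product
(F) seal leak — particulate in product +; viscosity out of range -; level alarm -; selectivity up +; outlet temperature low -; off-color product -
(G) agitator failure — does not account for particulate in product, selectivity up
No candidate is consistent with all observations.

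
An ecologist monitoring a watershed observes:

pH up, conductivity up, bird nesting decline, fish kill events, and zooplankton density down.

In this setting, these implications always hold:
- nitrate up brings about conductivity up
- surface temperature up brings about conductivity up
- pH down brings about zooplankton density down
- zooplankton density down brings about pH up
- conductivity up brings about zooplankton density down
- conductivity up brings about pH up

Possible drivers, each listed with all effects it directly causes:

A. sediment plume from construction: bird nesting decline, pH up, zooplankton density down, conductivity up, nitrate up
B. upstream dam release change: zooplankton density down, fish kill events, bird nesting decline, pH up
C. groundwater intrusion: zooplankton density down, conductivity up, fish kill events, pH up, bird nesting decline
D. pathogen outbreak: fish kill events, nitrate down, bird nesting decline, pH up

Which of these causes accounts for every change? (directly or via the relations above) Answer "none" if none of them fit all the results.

For each candidate, compare predicted effects to what was observed:
(A) sediment plume from construction — pH up +; conductivity up +; bird nesting decline +; fish kill events -; zooplankton density down +
(B) upstream dam release change — pH up +; conductivity up -; bird nesting decline +; fish kill events +; zooplankton density down +
(C) groundwater intrusion — accounts for every observation
(D) pathogen outbreak — does not account for conductivity up, zooplankton density down
(C) alone accounts for all the evidence.

C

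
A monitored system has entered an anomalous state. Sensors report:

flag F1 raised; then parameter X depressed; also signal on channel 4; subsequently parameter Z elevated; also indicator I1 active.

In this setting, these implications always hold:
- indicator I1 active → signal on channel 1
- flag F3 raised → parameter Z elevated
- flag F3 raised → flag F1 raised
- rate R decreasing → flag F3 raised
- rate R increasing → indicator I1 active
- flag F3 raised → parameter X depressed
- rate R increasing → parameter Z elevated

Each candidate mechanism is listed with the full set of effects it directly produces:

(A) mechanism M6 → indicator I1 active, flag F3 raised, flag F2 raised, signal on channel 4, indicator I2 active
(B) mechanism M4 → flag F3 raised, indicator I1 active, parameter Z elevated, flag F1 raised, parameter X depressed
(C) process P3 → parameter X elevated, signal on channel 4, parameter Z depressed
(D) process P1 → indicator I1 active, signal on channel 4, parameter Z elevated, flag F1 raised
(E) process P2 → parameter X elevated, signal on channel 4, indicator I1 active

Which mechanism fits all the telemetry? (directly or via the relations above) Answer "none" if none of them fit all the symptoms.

A

Per-candidate check:
(A) mechanism M6 — flag F1 raised yes (through flag F3 raised → flag F1 raised); parameter X depressed yes (through flag F3 raised → parameter X depressed); signal on channel 4 yes; parameter Z elevated yes (through flag F3 raised → parameter Z elevated); indicator I1 active yes
(B) mechanism M4 — flag F1 raised yes; parameter X depressed yes; signal on channel 4 NO; parameter Z elevated yes; indicator I1 active yes
(C) process P3 — flag F1 raised NO; parameter X depressed NO; signal on channel 4 yes; parameter Z elevated NO; indicator I1 active NO
(D) process P1 — flag F1 raised yes; parameter X depressed NO; signal on channel 4 yes; parameter Z elevated yes; indicator I1 active yes
(E) process P2 — fails on flag F1 raised, parameter X depressed, parameter Z elevated (predicts parameter X elevated, not parameter X depressed)
(A) alone accounts for all the evidence.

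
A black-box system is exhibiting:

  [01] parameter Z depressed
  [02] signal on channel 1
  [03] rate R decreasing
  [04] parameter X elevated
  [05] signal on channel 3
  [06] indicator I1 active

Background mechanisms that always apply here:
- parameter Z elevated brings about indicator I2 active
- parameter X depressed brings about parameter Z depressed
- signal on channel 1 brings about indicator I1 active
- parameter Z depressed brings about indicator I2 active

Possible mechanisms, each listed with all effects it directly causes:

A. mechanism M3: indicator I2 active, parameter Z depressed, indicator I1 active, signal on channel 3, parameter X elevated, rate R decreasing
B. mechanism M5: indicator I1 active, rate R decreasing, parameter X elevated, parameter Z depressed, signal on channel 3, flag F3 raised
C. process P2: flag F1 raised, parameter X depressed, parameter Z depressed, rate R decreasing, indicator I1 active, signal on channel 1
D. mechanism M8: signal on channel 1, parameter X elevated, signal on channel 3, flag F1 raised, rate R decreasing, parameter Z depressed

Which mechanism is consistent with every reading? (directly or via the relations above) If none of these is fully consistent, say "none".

Per-candidate check:
(A) mechanism M3 — does not account for signal on channel 1
(B) mechanism M5 — parameter Z depressed yes; signal on channel 1 NO; rate R decreasing yes; parameter X elevated yes; signal on channel 3 yes; indicator I1 active yes
(C) process P2 — parameter Z depressed yes; signal on channel 1 yes; rate R decreasing yes; parameter X elevated NO; signal on channel 3 NO; indicator I1 active yes
(D) mechanism M8 — accounts for every observation (indicator I1 active through signal on channel 1 → indicator I1 active)
(D) alone accounts for all the evidence.

D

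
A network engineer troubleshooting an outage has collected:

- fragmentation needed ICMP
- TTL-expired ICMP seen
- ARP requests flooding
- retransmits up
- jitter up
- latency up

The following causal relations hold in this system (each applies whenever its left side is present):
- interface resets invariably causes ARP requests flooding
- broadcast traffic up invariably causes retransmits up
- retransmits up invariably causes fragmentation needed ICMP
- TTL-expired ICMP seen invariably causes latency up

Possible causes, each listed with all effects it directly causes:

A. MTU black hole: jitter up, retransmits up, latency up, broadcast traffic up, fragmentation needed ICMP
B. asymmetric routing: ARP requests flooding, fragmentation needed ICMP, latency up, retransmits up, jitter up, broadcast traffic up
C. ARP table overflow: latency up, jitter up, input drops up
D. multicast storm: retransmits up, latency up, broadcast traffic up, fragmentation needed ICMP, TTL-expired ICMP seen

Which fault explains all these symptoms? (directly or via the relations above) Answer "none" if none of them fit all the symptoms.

none

Checking each candidate against the observations:
(A) MTU black hole — does not account for TTL-expired ICMP seen, ARP requests flooding
(B) asymmetric routing — does not account for TTL-expired ICMP seen
(C) ARP table overflow — fragmentation needed ICMP miss; TTL-expired ICMP seen miss; ARP requests flooding miss; retransmits up miss; jitter up match; latency up match
(D) multicast storm — does not account for ARP requests flooding, jitter up
None of the listed candidates fits everything.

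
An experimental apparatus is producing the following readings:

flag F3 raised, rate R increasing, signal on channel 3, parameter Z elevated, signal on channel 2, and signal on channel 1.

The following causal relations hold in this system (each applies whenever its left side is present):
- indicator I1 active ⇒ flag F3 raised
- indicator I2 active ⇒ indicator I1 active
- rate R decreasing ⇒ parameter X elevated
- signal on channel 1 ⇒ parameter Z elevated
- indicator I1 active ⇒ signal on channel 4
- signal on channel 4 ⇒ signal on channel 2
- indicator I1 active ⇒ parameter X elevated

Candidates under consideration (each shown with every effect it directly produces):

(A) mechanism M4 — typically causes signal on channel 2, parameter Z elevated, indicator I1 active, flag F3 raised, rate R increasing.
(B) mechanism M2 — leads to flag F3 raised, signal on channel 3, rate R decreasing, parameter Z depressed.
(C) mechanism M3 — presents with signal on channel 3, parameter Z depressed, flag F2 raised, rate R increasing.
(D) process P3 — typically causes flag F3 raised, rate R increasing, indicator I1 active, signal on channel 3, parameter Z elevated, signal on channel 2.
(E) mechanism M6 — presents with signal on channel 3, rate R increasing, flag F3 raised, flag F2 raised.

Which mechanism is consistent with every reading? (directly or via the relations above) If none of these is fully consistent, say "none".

none

For each candidate, compare predicted effects to what was observed:
(A) mechanism M4 — flag F3 raised ✓; rate R increasing ✓; signal on channel 3 ✗; parameter Z elevated ✓; signal on channel 2 ✓; signal on channel 1 ✗
(B) mechanism M2 — fails on rate R increasing, parameter Z elevated, signal on channel 2, signal on channel 1 (predicts rate R decreasing, not rate R increasing; predicts parameter Z depressed, not parameter Z elevated)
(C) mechanism M3 — flag F3 raised ✗; rate R increasing ✓; signal on channel 3 ✓; parameter Z elevated ✗; signal on channel 2 ✗; signal on channel 1 ✗
(D) process P3 — does not account for signal on channel 1
(E) mechanism M6 — flag F3 raised ✓; rate R increasing ✓; signal on channel 3 ✓; parameter Z elevated ✗; signal on channel 2 ✗; signal on channel 1 ✗
None of the listed candidates fits everything.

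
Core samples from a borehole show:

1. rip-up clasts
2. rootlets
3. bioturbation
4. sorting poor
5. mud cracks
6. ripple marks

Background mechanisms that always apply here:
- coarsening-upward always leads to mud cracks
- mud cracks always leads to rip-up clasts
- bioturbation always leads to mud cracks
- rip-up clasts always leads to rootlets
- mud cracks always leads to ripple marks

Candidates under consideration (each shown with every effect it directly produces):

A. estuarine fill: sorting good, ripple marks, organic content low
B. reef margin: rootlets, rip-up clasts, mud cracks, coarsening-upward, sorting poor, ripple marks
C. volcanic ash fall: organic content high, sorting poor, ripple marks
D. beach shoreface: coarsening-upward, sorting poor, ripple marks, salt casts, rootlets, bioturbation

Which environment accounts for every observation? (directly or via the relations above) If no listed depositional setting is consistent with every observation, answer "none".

D

Testing each hypothesis:
(A) estuarine fill — fails on rip-up clasts, rootlets, bioturbation, sorting poor, mud cracks (predicts sorting good, not sorting poor)
(B) reef margin — does not account for bioturbation
(C) volcanic ash fall — does not account for rip-up clasts, rootlets, bioturbation, mud cracks
(D) beach shoreface — rip-up clasts ✓ (through bioturbation → mud cracks → rip-up clasts); rootlets ✓; bioturbation ✓; sorting poor ✓; mud cracks ✓ (through bioturbation → mud cracks); ripple marks ✓
Only (D) is consistent with every observation.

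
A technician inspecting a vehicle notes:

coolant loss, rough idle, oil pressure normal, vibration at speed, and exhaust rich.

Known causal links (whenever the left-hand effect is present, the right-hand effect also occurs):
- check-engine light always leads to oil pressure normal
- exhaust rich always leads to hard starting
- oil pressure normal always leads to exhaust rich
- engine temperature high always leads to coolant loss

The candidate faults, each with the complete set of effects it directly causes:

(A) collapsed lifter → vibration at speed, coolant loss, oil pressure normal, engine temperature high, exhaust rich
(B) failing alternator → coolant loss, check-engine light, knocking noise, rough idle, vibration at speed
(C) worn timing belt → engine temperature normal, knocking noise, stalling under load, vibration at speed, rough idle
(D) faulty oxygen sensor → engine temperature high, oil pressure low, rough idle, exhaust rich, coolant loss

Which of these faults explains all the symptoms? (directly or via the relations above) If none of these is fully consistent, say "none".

B

Per-candidate check:
(A) collapsed lifter — does not account for rough idle
(B) failing alternator — coolant loss +; rough idle +; oil pressure normal + (by check-engine light → oil pressure normal); vibration at speed +; exhaust rich + (by check-engine light → oil pressure normal → exhaust rich)
(C) worn timing belt — does not account for coolant loss, oil pressure normal, exhaust rich
(D) faulty oxygen sensor — coolant loss +; rough idle +; oil pressure normal -; vibration at speed -; exhaust rich +
(B) is the only candidate with no mismatches.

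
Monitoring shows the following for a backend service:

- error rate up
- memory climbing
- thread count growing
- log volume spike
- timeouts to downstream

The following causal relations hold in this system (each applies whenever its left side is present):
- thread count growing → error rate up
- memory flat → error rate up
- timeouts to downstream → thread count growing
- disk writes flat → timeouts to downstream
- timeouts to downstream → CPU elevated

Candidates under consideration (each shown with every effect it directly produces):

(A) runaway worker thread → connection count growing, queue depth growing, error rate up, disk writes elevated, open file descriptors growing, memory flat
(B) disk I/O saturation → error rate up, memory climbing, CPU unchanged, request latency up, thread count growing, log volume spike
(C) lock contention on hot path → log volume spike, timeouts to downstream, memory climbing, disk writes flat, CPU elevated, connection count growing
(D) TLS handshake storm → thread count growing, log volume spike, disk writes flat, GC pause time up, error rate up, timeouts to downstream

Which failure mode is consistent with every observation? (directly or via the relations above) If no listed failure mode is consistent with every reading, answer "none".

C

Per-candidate check:
(A) runaway worker thread — error rate up +; memory climbing -; thread count growing -; log volume spike -; timeouts to downstream -
(B) disk I/O saturation — error rate up +; memory climbing +; thread count growing +; log volume spike +; timeouts to downstream -
(C) lock contention on hot path — error rate up + (by timeouts to downstream → thread count growing → error rate up); memory climbing +; thread count growing + (by timeouts to downstream → thread count growing); log volume spike +; timeouts to downstream +
(D) TLS handshake storm — error rate up +; memory climbing -; thread count growing +; log volume spike +; timeouts to downstream +
(C) is the only candidate with no mismatches.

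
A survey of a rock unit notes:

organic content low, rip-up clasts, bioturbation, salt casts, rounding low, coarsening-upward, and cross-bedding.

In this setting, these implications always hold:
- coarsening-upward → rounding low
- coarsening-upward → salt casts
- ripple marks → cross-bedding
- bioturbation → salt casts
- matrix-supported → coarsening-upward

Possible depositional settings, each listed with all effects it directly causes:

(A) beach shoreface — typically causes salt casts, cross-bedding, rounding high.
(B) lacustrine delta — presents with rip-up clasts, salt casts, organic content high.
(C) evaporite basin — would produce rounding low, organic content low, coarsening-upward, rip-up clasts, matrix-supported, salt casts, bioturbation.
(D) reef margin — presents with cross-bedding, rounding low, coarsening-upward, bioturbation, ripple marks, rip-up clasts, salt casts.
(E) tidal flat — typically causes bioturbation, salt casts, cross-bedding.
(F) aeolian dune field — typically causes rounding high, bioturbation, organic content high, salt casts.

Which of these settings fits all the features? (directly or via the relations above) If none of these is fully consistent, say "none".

none

Checking each candidate against the observations:
(A) beach shoreface — fails on organic content low, rip-up clasts, bioturbation, rounding low, coarsening-upward (predicts rounding high, not rounding low)
(B) lacustrine delta — fails on organic content low, bioturbation, rounding low, coarsening-upward, cross-bedding (predicts organic content high, not organic content low)
(C) evaporite basin — organic content low ✓; rip-up clasts ✓; bioturbation ✓; salt casts ✓; rounding low ✓; coarsening-upward ✓; cross-bedding ✗
(D) reef margin — does not account for organic content low
(E) tidal flat — organic content low ✗; rip-up clasts ✗; bioturbation ✓; salt casts ✓; rounding low ✗; coarsening-upward ✗; cross-bedding ✓
(F) aeolian dune field — organic content low ✗; rip-up clasts ✗; bioturbation ✓; salt casts ✓; rounding low ✗; coarsening-upward ✗; cross-bedding ✗
None of the listed candidates fits everything.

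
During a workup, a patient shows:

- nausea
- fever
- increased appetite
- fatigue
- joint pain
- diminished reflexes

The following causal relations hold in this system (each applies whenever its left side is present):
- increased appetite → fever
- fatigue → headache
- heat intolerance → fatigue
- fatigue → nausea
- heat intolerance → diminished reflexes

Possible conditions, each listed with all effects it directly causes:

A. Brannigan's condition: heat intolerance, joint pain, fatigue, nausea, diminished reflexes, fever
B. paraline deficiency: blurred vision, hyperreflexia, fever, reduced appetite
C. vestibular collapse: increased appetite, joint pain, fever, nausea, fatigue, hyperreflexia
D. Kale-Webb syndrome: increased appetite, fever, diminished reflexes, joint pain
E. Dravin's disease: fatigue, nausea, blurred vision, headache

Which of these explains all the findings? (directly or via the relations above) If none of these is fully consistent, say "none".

none

Testing each hypothesis:
(A) Brannigan's condition — nausea ✓; fever ✓; increased appetite ✗; fatigue ✓; joint pain ✓; diminished reflexes ✓
(B) paraline deficiency — nausea ✗; fever ✓; increased appetite ✗; fatigue ✗; joint pain ✗; diminished reflexes ✗
(C) vestibular collapse — fails on diminished reflexes (predicts hyperreflexia, not diminished reflexes)
(D) Kale-Webb syndrome — nausea ✗; fever ✓; increased appetite ✓; fatigue ✗; joint pain ✓; diminished reflexes ✓
(E) Dravin's disease — does not account for fever, increased appetite, joint pain, diminished reflexes
No candidate is consistent with all observations.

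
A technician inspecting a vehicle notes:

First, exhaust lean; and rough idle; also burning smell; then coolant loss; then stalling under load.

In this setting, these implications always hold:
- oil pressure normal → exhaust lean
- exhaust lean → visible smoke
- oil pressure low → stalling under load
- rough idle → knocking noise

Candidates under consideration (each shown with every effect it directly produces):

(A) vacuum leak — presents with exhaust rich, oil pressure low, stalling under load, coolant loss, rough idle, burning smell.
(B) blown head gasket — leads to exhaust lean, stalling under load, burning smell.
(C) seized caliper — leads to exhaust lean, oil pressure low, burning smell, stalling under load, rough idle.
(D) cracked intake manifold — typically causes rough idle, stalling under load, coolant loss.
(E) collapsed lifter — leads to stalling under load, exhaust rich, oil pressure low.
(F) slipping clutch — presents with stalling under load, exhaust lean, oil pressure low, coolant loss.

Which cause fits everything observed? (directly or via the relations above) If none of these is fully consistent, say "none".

none

Per-candidate check:
(A) vacuum leak — exhaust lean -; rough idle +; burning smell +; coolant loss +; stalling under load +
(B) blown head gasket — does not account for rough idle, coolant loss
(C) seized caliper — does not account for coolant loss
(D) cracked intake manifold — exhaust lean -; rough idle +; burning smell -; coolant loss +; stalling under load +
(E) collapsed lifter — fails on exhaust lean, rough idle, burning smell, coolant loss (predicts exhaust rich, not exhaust lean)
(F) slipping clutch — does not account for rough idle, burning smell
Every candidate fails on at least one observation.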